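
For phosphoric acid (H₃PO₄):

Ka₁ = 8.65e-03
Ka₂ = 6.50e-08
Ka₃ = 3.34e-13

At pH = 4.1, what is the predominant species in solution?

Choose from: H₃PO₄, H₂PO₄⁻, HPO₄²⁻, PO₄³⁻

pKa₁ = 2.06, pKa₂ = 7.19, pKa₃ = 12.48. For a polyprotic acid the predominant species crosses at each pKa: below pKa_n the protonated form dominates, above it the deprotonated form does. At pH = 4.1, the predominant species is H₂PO₄⁻.

H₂PO₄⁻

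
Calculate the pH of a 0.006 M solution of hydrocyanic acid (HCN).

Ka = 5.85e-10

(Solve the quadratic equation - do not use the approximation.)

x² + Ka×x - Ka×C = 0. Using quadratic formula: [H⁺] = 1.8732e-06

pH = 5.73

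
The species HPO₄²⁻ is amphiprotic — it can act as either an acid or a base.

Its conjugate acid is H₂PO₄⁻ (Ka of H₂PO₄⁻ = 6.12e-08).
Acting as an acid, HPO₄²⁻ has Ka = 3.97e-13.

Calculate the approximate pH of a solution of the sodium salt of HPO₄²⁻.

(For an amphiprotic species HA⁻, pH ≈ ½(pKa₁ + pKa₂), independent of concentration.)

pKa₁ = -log(6.12e-08) = 7.21; pKa₂ = -log(3.97e-13) = 12.40. For an amphiprotic species, pH ≈ ½(pKa₁ + pKa₂) = ½(7.21 + 12.40) = 9.81.

pH = 9.81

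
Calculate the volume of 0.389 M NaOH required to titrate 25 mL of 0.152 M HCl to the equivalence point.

At equivalence: moles acid = moles base. moles HCl = 0.152 × 25/1000 = 0.0038 mol. V_base = moles / 0.389 × 1000 = 9.8 mL.

V_{base} = 9.8 mL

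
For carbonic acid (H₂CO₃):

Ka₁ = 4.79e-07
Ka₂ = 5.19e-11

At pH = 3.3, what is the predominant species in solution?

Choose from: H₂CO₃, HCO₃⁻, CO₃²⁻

pKa₁ = 6.32, pKa₂ = 10.28. For a polyprotic acid the predominant species crosses at each pKa: below pKa_n the protonated form dominates, above it the deprotonated form does. At pH = 3.3, the predominant species is H₂CO₃.

H₂CO₃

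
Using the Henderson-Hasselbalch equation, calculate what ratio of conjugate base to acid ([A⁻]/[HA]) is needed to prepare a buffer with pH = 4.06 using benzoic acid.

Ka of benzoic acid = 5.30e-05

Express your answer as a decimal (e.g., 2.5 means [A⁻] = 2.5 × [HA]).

pKa = -log(5.30e-05) = 4.2757. pH = pKa + log([A⁻]/[HA]), so log([A⁻]/[HA]) = pH − pKa = 4.06 − 4.2757 = -0.2157. [A⁻]/[HA] = 10^(-0.2157) = 0.609

[A⁻]/[HA] = 0.609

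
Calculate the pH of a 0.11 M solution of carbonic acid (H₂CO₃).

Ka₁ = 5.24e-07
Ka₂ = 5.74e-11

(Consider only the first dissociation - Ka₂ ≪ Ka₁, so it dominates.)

First dissociation dominates. From Ka₁ = [H⁺][HA⁻]/[H₂A], x² + Ka₁·x − Ka₁·C = 0 with C = 0.11 M and Ka₁ = 5.24e-07. Solving: [H⁺] = (−Ka₁ + √(Ka₁² + 4·Ka₁·C)) / 2 = 2.3982e-04 M. pH = -log(2.3982e-04) = 3.62.

pH = 3.62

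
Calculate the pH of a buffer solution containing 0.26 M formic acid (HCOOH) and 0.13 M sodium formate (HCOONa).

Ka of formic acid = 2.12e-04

pKa = -log(2.12e-04) = 3.67. pH = pKa + log([A⁻]/[HA]) = 3.67 + log(0.13/0.26)

pH = 3.37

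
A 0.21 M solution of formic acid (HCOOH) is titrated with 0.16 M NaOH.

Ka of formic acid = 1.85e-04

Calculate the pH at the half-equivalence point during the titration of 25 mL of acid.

At half-equivalence [HA] = [A⁻], so Henderson-Hasselbalch gives pH = pKa = -log(1.85e-04) = 3.73.

pH = pKa = 3.73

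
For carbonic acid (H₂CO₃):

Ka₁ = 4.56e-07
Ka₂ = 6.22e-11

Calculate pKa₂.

pKa₂ = -log(Ka₂) = -log(6.22e-11) = 10.21.

pK_{a2} = 10.21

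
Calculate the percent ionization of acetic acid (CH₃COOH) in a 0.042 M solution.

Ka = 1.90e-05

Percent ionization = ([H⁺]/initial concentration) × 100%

Using Ka equilibrium: x² + Ka×x - Ka×C = 0. Solving: [H⁺] = 8.8386e-04. Percent = (8.8386e-04/0.042) × 100

Percent ionization = 2.1%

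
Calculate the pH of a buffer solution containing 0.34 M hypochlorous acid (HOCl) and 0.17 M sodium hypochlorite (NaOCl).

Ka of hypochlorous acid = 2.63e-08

pKa = -log(2.63e-08) = 7.58. pH = pKa + log([A⁻]/[HA]) = 7.58 + log(0.17/0.34)

pH = 7.28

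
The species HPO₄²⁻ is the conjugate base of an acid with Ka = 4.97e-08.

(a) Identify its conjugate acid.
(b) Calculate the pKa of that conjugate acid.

(a) The conjugate acid is formed by adding one H⁺ to HPO₄²⁻, giving H₂PO₄⁻. (b) pKa = -log(Ka) = -log(4.97e-08) = 7.30.

Conjugate acid: H₂PO₄⁻; pK_a = 7.30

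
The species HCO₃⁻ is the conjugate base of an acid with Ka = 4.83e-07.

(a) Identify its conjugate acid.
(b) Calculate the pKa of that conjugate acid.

(a) The conjugate acid is formed by adding one H⁺ to HCO₃⁻, giving H₂CO₃. (b) pKa = -log(Ka) = -log(4.83e-07) = 6.32.

Conjugate acid: H₂CO₃; pK_a = 6.32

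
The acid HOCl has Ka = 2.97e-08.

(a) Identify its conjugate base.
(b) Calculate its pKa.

(a) The conjugate base is formed by removing one H⁺ from HOCl, giving OCl⁻. (b) pKa = -log(Ka) = -log(2.97e-08) = 7.53.

Conjugate base: OCl⁻; pK_a = 7.53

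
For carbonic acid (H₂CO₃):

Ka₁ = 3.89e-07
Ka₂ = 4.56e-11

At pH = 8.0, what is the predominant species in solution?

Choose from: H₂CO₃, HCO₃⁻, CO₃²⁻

pKa₁ = 6.41, pKa₂ = 10.34. For a polyprotic acid the predominant species crosses at each pKa: below pKa_n the protonated form dominates, above it the deprotonated form does. At pH = 8.0, the predominant species is HCO₃⁻.

HCO₃⁻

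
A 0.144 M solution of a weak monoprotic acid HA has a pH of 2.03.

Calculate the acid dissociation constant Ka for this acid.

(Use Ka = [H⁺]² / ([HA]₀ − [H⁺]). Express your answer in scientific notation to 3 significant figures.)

[H⁺] = 10^(−pH) = 10^(−2.03) = 9.333e-03 M. For HA ⇌ H⁺ + A⁻, Ka = [H⁺][A⁻]/[HA] = [H⁺]² / ([HA]₀ − [H⁺]) = (9.333e-03)² / (0.144 − 9.333e-03) = 6.47e-04.

K_a = 6.47e-04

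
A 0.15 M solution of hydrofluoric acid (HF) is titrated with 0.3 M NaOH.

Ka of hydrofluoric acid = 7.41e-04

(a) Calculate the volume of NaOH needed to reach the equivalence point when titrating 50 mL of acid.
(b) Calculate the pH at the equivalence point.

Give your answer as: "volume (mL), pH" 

moles acid = 0.15 × 50/1000 = 0.0075 mol; V_base = moles/0.3 × 1000 = 25.0 mL. At equivalence only the conjugate base is present: [A⁻] = 0.0075/0.075 = 1.0000e-01 M. Kb = Kw/Ka = 1.35e-11; [OH⁻] = √(Kb × [A⁻]) = 1.1617e-06; pOH = 5.93; pH = 14 - pOH = 8.07.

V = 25.0 mL, pH = 8.07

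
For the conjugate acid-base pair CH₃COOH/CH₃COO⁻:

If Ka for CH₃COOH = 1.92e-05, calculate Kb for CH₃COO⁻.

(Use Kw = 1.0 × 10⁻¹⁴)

For a conjugate pair Ka × Kb = Kw, so Kb = Kw/Ka = 1.0 × 10⁻¹⁴ / 1.92e-05 = 5.21e-10.

K_b = 5.21e-10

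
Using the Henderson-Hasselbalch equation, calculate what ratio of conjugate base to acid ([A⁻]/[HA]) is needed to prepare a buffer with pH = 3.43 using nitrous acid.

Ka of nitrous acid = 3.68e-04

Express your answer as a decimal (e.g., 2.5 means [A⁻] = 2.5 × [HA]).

pKa = -log(3.68e-04) = 3.4342. pH = pKa + log([A⁻]/[HA]), so log([A⁻]/[HA]) = pH − pKa = 3.43 − 3.4342 = -0.0042. [A⁻]/[HA] = 10^(-0.0042) = 0.990

[A⁻]/[HA] = 0.990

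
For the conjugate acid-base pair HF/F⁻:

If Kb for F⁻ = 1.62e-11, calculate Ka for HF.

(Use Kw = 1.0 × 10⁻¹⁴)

For a conjugate pair Ka × Kb = Kw, so Ka = Kw/Kb = 1.0 × 10⁻¹⁴ / 1.62e-11 = 6.17e-04.

K_a = 6.17e-04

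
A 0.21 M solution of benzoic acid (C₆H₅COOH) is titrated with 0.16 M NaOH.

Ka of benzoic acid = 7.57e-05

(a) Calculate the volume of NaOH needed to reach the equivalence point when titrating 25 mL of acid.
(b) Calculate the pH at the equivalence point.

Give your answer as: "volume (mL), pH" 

moles acid = 0.21 × 25/1000 = 0.00525 mol; V_base = moles/0.16 × 1000 = 32.8 mL. At equivalence only the conjugate base is present: [A⁻] = 0.00525/0.058 = 9.0811e-02 M. Kb = Kw/Ka = 1.32e-10; [OH⁻] = √(Kb × [A⁻]) = 3.4635e-06; pOH = 5.46; pH = 14 - pOH = 8.54.

V = 32.8 mL, pH = 8.54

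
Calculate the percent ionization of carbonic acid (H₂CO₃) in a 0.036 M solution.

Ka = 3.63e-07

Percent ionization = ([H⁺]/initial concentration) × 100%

Using Ka equilibrium: x² + Ka×x - Ka×C = 0. Solving: [H⁺] = 1.1413e-04. Percent = (1.1413e-04/0.036) × 100

Percent ionization = 0.317%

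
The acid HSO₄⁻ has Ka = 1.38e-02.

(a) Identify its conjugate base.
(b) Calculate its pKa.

(a) The conjugate base is formed by removing one H⁺ from HSO₄⁻, giving SO₄²⁻. (b) pKa = -log(Ka) = -log(1.38e-02) = 1.86.

Conjugate base: SO₄²⁻; pK_a = 1.86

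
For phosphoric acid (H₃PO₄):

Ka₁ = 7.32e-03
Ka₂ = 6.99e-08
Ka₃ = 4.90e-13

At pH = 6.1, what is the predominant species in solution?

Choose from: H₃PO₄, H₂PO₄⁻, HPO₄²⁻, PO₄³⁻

pKa₁ = 2.14, pKa₂ = 7.16, pKa₃ = 12.31. For a polyprotic acid the predominant species crosses at each pKa: below pKa_n the protonated form dominates, above it the deprotonated form does. At pH = 6.1, the predominant species is H₂PO₄⁻.

H₂PO₄⁻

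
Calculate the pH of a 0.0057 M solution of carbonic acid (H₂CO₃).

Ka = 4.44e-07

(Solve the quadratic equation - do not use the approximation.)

x² + Ka×x - Ka×C = 0. Using quadratic formula: [H⁺] = 5.0086e-05

pH = 4.30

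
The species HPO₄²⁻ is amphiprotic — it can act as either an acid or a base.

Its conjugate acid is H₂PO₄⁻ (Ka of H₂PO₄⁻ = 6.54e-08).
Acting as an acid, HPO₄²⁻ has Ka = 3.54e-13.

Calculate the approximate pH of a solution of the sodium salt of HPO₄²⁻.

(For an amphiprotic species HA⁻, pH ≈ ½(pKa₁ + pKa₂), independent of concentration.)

pKa₁ = -log(6.54e-08) = 7.18; pKa₂ = -log(3.54e-13) = 12.45. For an amphiprotic species, pH ≈ ½(pKa₁ + pKa₂) = ½(7.18 + 12.45) = 9.82.

pH = 9.82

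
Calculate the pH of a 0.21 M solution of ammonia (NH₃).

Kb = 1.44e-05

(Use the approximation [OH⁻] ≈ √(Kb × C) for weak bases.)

[OH⁻] = √(Kb × C) = √(1.44e-05 × 0.21) = 1.7390e-03. pOH = 2.76, pH = 14 - pOH

pH = 11.24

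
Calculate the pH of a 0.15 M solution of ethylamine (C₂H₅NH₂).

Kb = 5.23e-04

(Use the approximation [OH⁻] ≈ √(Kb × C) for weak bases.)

[OH⁻] = √(Kb × C) = √(5.23e-04 × 0.15) = 8.8572e-03. pOH = 2.05, pH = 14 - pOH

pH = 11.95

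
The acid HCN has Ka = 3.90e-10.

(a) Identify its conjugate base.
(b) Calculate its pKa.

(a) The conjugate base is formed by removing one H⁺ from HCN, giving CN⁻. (b) pKa = -log(Ka) = -log(3.90e-10) = 9.41.

Conjugate base: CN⁻; pK_a = 9.41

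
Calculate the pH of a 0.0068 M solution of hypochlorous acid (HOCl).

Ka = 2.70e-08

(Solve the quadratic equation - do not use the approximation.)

x² + Ka×x - Ka×C = 0. Using quadratic formula: [H⁺] = 1.3536e-05

pH = 4.87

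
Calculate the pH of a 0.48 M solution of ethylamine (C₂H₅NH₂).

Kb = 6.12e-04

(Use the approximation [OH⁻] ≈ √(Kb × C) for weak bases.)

[OH⁻] = √(Kb × C) = √(6.12e-04 × 0.48) = 1.7139e-02. pOH = 1.77, pH = 14 - pOH

pH = 12.23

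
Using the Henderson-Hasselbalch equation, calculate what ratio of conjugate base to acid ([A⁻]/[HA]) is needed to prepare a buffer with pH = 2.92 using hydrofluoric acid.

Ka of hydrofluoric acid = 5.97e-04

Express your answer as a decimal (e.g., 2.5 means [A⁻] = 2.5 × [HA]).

pKa = -log(5.97e-04) = 3.2240. pH = pKa + log([A⁻]/[HA]), so log([A⁻]/[HA]) = pH − pKa = 2.92 − 3.2240 = -0.3040. [A⁻]/[HA] = 10^(-0.3040) = 0.497

[A⁻]/[HA] = 0.497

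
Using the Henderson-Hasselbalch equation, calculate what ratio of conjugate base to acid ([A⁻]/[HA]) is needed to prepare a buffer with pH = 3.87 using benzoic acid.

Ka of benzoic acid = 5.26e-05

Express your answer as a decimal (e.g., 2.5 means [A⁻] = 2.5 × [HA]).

pKa = -log(5.26e-05) = 4.2790. pH = pKa + log([A⁻]/[HA]), so log([A⁻]/[HA]) = pH − pKa = 3.87 − 4.2790 = -0.4090. [A⁻]/[HA] = 10^(-0.4090) = 0.390

[A⁻]/[HA] = 0.390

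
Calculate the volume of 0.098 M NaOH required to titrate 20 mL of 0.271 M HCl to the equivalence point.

At equivalence: moles acid = moles base. moles HCl = 0.271 × 20/1000 = 0.00542 mol. V_base = moles / 0.098 × 1000 = 55.3 mL.

V_{base} = 55.3 mL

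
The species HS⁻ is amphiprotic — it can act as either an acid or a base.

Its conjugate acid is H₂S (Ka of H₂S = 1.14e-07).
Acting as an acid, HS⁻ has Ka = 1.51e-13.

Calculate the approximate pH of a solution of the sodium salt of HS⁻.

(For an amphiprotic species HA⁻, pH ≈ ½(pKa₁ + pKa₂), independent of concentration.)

pKa₁ = -log(1.14e-07) = 6.94; pKa₂ = -log(1.51e-13) = 12.82. For an amphiprotic species, pH ≈ ½(pKa₁ + pKa₂) = ½(6.94 + 12.82) = 9.88.

pH = 9.88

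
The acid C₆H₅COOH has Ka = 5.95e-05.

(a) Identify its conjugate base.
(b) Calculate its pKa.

(a) The conjugate base is formed by removing one H⁺ from C₆H₅COOH, giving C₆H₅COO⁻. (b) pKa = -log(Ka) = -log(5.95e-05) = 4.23.

Conjugate base: C₆H₅COO⁻; pK_a = 4.23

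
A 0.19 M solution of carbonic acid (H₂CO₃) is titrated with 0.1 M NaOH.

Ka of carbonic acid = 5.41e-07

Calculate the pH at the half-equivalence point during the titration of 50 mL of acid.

At half-equivalence [HA] = [A⁻], so Henderson-Hasselbalch gives pH = pKa = -log(5.41e-07) = 6.27.

pH = pKa = 6.27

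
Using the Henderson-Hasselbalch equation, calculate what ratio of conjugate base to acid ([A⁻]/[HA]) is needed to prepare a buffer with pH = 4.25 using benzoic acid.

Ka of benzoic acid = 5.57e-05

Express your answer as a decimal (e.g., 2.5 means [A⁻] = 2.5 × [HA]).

pKa = -log(5.57e-05) = 4.2541. pH = pKa + log([A⁻]/[HA]), so log([A⁻]/[HA]) = pH − pKa = 4.25 − 4.2541 = -0.0041. [A⁻]/[HA] = 10^(-0.0041) = 0.991

[A⁻]/[HA] = 0.991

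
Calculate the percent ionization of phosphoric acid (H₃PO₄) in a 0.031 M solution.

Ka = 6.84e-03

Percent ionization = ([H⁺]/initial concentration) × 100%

Using Ka equilibrium: x² + Ka×x - Ka×C = 0. Solving: [H⁺] = 1.1538e-02. Percent = (1.1538e-02/0.031) × 100

Percent ionization = 37.2%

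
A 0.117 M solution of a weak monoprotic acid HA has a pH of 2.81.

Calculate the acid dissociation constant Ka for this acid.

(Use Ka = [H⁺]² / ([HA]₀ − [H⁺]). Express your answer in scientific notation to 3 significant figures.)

[H⁺] = 10^(−pH) = 10^(−2.81) = 1.549e-03 M. For HA ⇌ H⁺ + A⁻, Ka = [H⁺][A⁻]/[HA] = [H⁺]² / ([HA]₀ − [H⁺]) = (1.549e-03)² / (0.117 − 1.549e-03) = 2.08e-05.

K_a = 2.08e-05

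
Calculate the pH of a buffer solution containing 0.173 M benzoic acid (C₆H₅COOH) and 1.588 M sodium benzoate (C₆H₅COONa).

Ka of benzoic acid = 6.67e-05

pKa = -log(6.67e-05) = 4.18. pH = pKa + log([A⁻]/[HA]) = 4.18 + log(1.588/0.173)

pH = 5.14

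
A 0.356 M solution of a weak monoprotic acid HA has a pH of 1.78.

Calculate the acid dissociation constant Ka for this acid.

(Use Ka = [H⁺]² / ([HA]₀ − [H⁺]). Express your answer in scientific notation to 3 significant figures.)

[H⁺] = 10^(−pH) = 10^(−1.78) = 1.660e-02 M. For HA ⇌ H⁺ + A⁻, Ka = [H⁺][A⁻]/[HA] = [H⁺]² / ([HA]₀ − [H⁺]) = (1.660e-02)² / (0.356 − 1.660e-02) = 8.11e-04.

K_a = 8.11e-04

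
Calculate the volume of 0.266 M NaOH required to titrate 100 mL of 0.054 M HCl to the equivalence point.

At equivalence: moles acid = moles base. moles HCl = 0.054 × 100/1000 = 0.0054 mol. V_base = moles / 0.266 × 1000 = 20.3 mL.

V_{base} = 20.3 mL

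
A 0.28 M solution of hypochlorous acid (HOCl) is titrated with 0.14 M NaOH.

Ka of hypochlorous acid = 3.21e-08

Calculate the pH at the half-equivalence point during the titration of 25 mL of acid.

At half-equivalence [HA] = [A⁻], so Henderson-Hasselbalch gives pH = pKa = -log(3.21e-08) = 7.49.

pH = pKa = 7.49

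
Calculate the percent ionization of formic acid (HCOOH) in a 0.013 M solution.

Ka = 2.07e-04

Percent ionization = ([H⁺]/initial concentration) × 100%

Using Ka equilibrium: x² + Ka×x - Ka×C = 0. Solving: [H⁺] = 1.5402e-03. Percent = (1.5402e-03/0.013) × 100

Percent ionization = 11.8%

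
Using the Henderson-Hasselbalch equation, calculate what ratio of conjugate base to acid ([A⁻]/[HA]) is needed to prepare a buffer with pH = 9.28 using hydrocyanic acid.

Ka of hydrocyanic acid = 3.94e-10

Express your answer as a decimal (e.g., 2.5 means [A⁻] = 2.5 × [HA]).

pKa = -log(3.94e-10) = 9.4045. pH = pKa + log([A⁻]/[HA]), so log([A⁻]/[HA]) = pH − pKa = 9.28 − 9.4045 = -0.1245. [A⁻]/[HA] = 10^(-0.1245) = 0.751

[A⁻]/[HA] = 0.751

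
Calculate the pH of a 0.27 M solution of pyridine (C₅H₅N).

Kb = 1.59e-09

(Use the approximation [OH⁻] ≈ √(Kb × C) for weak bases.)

[OH⁻] = √(Kb × C) = √(1.59e-09 × 0.27) = 2.0720e-05. pOH = 4.68, pH = 14 - pOH

pH = 9.32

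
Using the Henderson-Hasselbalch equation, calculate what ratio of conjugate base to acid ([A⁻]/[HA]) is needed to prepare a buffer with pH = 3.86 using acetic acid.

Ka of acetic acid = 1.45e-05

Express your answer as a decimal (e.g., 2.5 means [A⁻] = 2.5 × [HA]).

pKa = -log(1.45e-05) = 4.8386. pH = pKa + log([A⁻]/[HA]), so log([A⁻]/[HA]) = pH − pKa = 3.86 − 4.8386 = -0.9786. [A⁻]/[HA] = 10^(-0.9786) = 0.105

[A⁻]/[HA] = 0.105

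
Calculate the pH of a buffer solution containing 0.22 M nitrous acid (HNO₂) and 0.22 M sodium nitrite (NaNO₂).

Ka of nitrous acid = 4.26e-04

pKa = -log(4.26e-04) = 3.37. pH = pKa + log([A⁻]/[HA]) = 3.37 + log(0.22/0.22)

pH = 3.37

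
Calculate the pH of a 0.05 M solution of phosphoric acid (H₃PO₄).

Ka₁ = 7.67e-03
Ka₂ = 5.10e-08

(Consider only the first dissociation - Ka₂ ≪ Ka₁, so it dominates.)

First dissociation dominates. From Ka₁ = [H⁺][HA⁻]/[H₂A], x² + Ka₁·x − Ka₁·C = 0 with C = 0.05 M and Ka₁ = 7.67e-03. Solving: [H⁺] = (−Ka₁ + √(Ka₁² + 4·Ka₁·C)) / 2 = 1.6120e-02 M. pH = -log(1.6120e-02) = 1.79.

pH = 1.79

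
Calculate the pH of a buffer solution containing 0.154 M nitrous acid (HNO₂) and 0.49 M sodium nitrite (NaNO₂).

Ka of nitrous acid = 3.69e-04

pKa = -log(3.69e-04) = 3.43. pH = pKa + log([A⁻]/[HA]) = 3.43 + log(0.49/0.154)

pH = 3.94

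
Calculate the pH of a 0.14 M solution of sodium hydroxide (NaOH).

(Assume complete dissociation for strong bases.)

[OH⁻] = 0.14 M for strong base. pOH = -log[OH⁻] = 0.85, pH = 14 - pOH

pH = 13.15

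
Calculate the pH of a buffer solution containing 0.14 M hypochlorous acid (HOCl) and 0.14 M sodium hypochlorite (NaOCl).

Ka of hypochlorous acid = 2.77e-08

pKa = -log(2.77e-08) = 7.56. pH = pKa + log([A⁻]/[HA]) = 7.56 + log(0.14/0.14)

pH = 7.56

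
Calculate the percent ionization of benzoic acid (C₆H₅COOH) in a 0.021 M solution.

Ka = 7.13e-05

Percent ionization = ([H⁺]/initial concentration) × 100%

Using Ka equilibrium: x² + Ka×x - Ka×C = 0. Solving: [H⁺] = 1.1885e-03. Percent = (1.1885e-03/0.021) × 100

Percent ionization = 5.66%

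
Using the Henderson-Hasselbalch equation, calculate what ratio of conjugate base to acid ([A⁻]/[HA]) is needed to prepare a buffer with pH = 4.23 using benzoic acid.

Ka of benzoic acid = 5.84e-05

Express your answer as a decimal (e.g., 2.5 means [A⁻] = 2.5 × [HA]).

pKa = -log(5.84e-05) = 4.2336. pH = pKa + log([A⁻]/[HA]), so log([A⁻]/[HA]) = pH − pKa = 4.23 − 4.2336 = -0.0036. [A⁻]/[HA] = 10^(-0.0036) = 0.992

[A⁻]/[HA] = 0.992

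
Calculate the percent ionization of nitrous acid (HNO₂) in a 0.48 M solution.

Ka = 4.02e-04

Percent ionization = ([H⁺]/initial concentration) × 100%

Using Ka equilibrium: x² + Ka×x - Ka×C = 0. Solving: [H⁺] = 1.3691e-02. Percent = (1.3691e-02/0.48) × 100

Percent ionization = 2.85%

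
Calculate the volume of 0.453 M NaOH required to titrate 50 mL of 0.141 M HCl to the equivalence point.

At equivalence: moles acid = moles base. moles HCl = 0.141 × 50/1000 = 0.00705 mol. V_base = moles / 0.453 × 1000 = 15.6 mL.

V_{base} = 15.6 mL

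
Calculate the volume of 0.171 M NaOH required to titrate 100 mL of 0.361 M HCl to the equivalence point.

At equivalence: moles acid = moles base. moles HCl = 0.361 × 100/1000 = 0.0361 mol. V_base = moles / 0.171 × 1000 = 211.1 mL.

V_{base} = 211.1 mL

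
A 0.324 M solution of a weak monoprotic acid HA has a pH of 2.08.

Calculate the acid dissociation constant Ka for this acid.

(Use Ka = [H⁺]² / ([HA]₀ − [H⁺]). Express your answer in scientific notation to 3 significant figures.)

[H⁺] = 10^(−pH) = 10^(−2.08) = 8.318e-03 M. For HA ⇌ H⁺ + A⁻, Ka = [H⁺][A⁻]/[HA] = [H⁺]² / ([HA]₀ − [H⁺]) = (8.318e-03)² / (0.324 − 8.318e-03) = 2.19e-04.

K_a = 2.19e-04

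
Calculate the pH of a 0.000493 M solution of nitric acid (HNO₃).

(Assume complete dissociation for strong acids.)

[H⁺] = 0.000493 M for strong acid. pH = -log[H⁺] = -log(0.000493)

pH = 3.31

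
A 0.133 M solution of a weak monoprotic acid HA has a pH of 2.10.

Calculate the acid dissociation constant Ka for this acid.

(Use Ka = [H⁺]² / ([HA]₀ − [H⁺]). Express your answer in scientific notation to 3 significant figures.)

[H⁺] = 10^(−pH) = 10^(−2.10) = 7.943e-03 M. For HA ⇌ H⁺ + A⁻, Ka = [H⁺][A⁻]/[HA] = [H⁺]² / ([HA]₀ − [H⁺]) = (7.943e-03)² / (0.133 − 7.943e-03) = 5.05e-04.

K_a = 5.05e-04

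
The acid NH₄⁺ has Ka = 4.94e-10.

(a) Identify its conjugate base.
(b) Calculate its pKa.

(a) The conjugate base is formed by removing one H⁺ from NH₄⁺, giving NH₃. (b) pKa = -log(Ka) = -log(4.94e-10) = 9.31.

Conjugate base: NH₃; pK_a = 9.31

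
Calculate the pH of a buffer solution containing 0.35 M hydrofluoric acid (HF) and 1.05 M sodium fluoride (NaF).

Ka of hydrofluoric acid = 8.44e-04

pKa = -log(8.44e-04) = 3.07. pH = pKa + log([A⁻]/[HA]) = 3.07 + log(1.05/0.35)

pH = 3.55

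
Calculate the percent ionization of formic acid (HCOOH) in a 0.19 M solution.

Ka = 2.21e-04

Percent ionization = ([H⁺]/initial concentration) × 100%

Using Ka equilibrium: x² + Ka×x - Ka×C = 0. Solving: [H⁺] = 6.3704e-03. Percent = (6.3704e-03/0.19) × 100

Percent ionization = 3.35%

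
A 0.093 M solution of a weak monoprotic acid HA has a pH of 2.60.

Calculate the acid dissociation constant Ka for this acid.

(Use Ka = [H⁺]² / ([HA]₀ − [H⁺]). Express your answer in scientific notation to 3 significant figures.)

[H⁺] = 10^(−pH) = 10^(−2.60) = 2.512e-03 M. For HA ⇌ H⁺ + A⁻, Ka = [H⁺][A⁻]/[HA] = [H⁺]² / ([HA]₀ − [H⁺]) = (2.512e-03)² / (0.093 − 2.512e-03) = 6.97e-05.

K_a = 6.97e-05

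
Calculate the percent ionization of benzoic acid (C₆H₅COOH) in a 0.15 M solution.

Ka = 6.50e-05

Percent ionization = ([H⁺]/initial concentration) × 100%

Using Ka equilibrium: x² + Ka×x - Ka×C = 0. Solving: [H⁺] = 3.0902e-03. Percent = (3.0902e-03/0.15) × 100

Percent ionization = 2.06%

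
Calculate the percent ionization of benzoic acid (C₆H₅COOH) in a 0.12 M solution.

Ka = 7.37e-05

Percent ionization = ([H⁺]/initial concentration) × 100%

Using Ka equilibrium: x² + Ka×x - Ka×C = 0. Solving: [H⁺] = 2.9373e-03. Percent = (2.9373e-03/0.12) × 100

Percent ionization = 2.45%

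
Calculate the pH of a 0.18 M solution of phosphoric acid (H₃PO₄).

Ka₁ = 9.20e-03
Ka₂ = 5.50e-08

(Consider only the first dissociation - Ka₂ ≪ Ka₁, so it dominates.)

First dissociation dominates. From Ka₁ = [H⁺][HA⁻]/[H₂A], x² + Ka₁·x − Ka₁·C = 0 with C = 0.18 M and Ka₁ = 9.20e-03. Solving: [H⁺] = (−Ka₁ + √(Ka₁² + 4·Ka₁·C)) / 2 = 3.6353e-02 M. pH = -log(3.6353e-02) = 1.44.

pH = 1.44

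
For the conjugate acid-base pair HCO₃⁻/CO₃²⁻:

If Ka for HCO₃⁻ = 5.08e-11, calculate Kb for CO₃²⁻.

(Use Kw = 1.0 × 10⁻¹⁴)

For a conjugate pair Ka × Kb = Kw, so Kb = Kw/Ka = 1.0 × 10⁻¹⁴ / 5.08e-11 = 1.97e-04.

K_b = 1.97e-04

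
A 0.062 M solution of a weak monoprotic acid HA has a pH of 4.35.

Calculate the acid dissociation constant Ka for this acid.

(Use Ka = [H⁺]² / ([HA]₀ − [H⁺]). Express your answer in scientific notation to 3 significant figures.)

[H⁺] = 10^(−pH) = 10^(−4.35) = 4.467e-05 M. For HA ⇌ H⁺ + A⁻, Ka = [H⁺][A⁻]/[HA] = [H⁺]² / ([HA]₀ − [H⁺]) = (4.467e-05)² / (0.062 − 4.467e-05) = 3.22e-08.

K_a = 3.22e-08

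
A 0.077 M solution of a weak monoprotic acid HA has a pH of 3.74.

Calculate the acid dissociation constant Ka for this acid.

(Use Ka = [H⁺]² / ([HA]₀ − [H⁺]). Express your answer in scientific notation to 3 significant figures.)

[H⁺] = 10^(−pH) = 10^(−3.74) = 1.820e-04 M. For HA ⇌ H⁺ + A⁻, Ka = [H⁺][A⁻]/[HA] = [H⁺]² / ([HA]₀ − [H⁺]) = (1.820e-04)² / (0.077 − 1.820e-04) = 4.31e-07.

K_a = 4.31e-07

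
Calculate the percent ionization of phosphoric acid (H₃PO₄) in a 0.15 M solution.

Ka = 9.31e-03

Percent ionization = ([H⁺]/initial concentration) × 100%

Using Ka equilibrium: x² + Ka×x - Ka×C = 0. Solving: [H⁺] = 3.3004e-02. Percent = (3.3004e-02/0.15) × 100

Percent ionization = 22%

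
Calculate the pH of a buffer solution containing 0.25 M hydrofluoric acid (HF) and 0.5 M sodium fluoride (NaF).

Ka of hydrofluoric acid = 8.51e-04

pKa = -log(8.51e-04) = 3.07. pH = pKa + log([A⁻]/[HA]) = 3.07 + log(0.5/0.25)

pH = 3.37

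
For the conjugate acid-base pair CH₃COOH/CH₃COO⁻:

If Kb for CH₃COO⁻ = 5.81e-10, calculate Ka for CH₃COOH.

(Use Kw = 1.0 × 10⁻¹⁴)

For a conjugate pair Ka × Kb = Kw, so Ka = Kw/Kb = 1.0 × 10⁻¹⁴ / 5.81e-10 = 1.72e-05.

K_a = 1.72e-05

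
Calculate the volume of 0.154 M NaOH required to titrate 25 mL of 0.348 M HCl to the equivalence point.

At equivalence: moles acid = moles base. moles HCl = 0.348 × 25/1000 = 0.0087 mol. V_base = moles / 0.154 × 1000 = 56.5 mL.

V_{base} = 56.5 mL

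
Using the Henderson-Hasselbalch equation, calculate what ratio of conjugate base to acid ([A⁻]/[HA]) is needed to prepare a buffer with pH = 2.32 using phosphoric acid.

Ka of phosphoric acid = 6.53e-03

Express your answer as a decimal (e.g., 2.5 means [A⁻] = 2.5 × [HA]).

pKa = -log(6.53e-03) = 2.1851. pH = pKa + log([A⁻]/[HA]), so log([A⁻]/[HA]) = pH − pKa = 2.32 − 2.1851 = 0.1349. [A⁻]/[HA] = 10^(0.1349) = 1.36

[A⁻]/[HA] = 1.36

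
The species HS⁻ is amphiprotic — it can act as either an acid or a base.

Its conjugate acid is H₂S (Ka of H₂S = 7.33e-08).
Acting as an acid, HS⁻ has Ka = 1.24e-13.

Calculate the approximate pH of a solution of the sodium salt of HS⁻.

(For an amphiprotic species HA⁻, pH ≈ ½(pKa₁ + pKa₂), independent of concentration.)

pKa₁ = -log(7.33e-08) = 7.13; pKa₂ = -log(1.24e-13) = 12.91. For an amphiprotic species, pH ≈ ½(pKa₁ + pKa₂) = ½(7.13 + 12.91) = 10.02.

pH = 10.02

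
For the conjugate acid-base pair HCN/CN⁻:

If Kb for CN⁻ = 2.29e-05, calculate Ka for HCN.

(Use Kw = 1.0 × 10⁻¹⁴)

For a conjugate pair Ka × Kb = Kw, so Ka = Kw/Kb = 1.0 × 10⁻¹⁴ / 2.29e-05 = 4.37e-10.

K_a = 4.37e-10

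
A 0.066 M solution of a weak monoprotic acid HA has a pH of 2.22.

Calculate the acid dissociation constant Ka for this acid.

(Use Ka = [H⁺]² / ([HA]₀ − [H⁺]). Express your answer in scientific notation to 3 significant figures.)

[H⁺] = 10^(−pH) = 10^(−2.22) = 6.026e-03 M. For HA ⇌ H⁺ + A⁻, Ka = [H⁺][A⁻]/[HA] = [H⁺]² / ([HA]₀ − [H⁺]) = (6.026e-03)² / (0.066 − 6.026e-03) = 6.05e-04.

K_a = 6.05e-04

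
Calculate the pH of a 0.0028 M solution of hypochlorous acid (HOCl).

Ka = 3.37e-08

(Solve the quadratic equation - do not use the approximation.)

x² + Ka×x - Ka×C = 0. Using quadratic formula: [H⁺] = 9.6971e-06

pH = 5.01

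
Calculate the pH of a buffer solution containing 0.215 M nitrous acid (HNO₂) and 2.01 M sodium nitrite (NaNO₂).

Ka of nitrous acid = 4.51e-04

pKa = -log(4.51e-04) = 3.35. pH = pKa + log([A⁻]/[HA]) = 3.35 + log(2.01/0.215)

pH = 4.32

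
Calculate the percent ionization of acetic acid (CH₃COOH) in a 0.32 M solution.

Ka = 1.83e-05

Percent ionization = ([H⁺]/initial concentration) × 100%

Using Ka equilibrium: x² + Ka×x - Ka×C = 0. Solving: [H⁺] = 2.4108e-03. Percent = (2.4108e-03/0.32) × 100

Percent ionization = 0.753%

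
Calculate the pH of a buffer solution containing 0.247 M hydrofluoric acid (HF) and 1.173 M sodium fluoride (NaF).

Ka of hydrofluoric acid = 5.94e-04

pKa = -log(5.94e-04) = 3.23. pH = pKa + log([A⁻]/[HA]) = 3.23 + log(1.173/0.247)

pH = 3.90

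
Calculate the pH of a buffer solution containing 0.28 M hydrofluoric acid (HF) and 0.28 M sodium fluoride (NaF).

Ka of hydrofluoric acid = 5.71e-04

pKa = -log(5.71e-04) = 3.24. pH = pKa + log([A⁻]/[HA]) = 3.24 + log(0.28/0.28)

pH = 3.24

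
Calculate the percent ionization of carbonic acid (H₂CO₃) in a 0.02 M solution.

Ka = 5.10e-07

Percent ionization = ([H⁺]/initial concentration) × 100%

Using Ka equilibrium: x² + Ka×x - Ka×C = 0. Solving: [H⁺] = 1.0074e-04. Percent = (1.0074e-04/0.02) × 100

Percent ionization = 0.504%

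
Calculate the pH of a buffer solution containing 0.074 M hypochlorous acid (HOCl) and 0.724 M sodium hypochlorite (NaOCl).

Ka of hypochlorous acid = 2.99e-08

pKa = -log(2.99e-08) = 7.52. pH = pKa + log([A⁻]/[HA]) = 7.52 + log(0.724/0.074)

pH = 8.51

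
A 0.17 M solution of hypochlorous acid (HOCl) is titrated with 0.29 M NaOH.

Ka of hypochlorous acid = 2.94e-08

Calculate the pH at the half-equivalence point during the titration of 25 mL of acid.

At half-equivalence [HA] = [A⁻], so Henderson-Hasselbalch gives pH = pKa = -log(2.94e-08) = 7.53.

pH = pKa = 7.53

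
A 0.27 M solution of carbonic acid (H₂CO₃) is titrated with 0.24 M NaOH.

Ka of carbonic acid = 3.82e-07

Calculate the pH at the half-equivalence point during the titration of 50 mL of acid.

At half-equivalence [HA] = [A⁻], so Henderson-Hasselbalch gives pH = pKa = -log(3.82e-07) = 6.42.

pH = pKa = 6.42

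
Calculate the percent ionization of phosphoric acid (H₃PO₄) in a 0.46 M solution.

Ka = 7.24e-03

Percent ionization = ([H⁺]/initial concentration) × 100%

Using Ka equilibrium: x² + Ka×x - Ka×C = 0. Solving: [H⁺] = 5.4203e-02. Percent = (5.4203e-02/0.46) × 100

Percent ionization = 11.8%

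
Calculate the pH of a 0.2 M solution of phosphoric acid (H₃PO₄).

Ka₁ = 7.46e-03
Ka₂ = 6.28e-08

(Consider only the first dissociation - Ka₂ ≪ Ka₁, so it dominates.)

First dissociation dominates. From Ka₁ = [H⁺][HA⁻]/[H₂A], x² + Ka₁·x − Ka₁·C = 0 with C = 0.2 M and Ka₁ = 7.46e-03. Solving: [H⁺] = (−Ka₁ + √(Ka₁² + 4·Ka₁·C)) / 2 = 3.5076e-02 M. pH = -log(3.5076e-02) = 1.45.

pH = 1.45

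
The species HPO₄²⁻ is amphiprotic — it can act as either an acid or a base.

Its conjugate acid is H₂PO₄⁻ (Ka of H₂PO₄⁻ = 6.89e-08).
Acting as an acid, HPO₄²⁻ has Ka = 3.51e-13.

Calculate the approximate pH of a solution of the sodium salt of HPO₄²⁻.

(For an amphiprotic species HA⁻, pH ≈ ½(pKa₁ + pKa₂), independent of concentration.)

pKa₁ = -log(6.89e-08) = 7.16; pKa₂ = -log(3.51e-13) = 12.45. For an amphiprotic species, pH ≈ ½(pKa₁ + pKa₂) = ½(7.16 + 12.45) = 9.81.

pH = 9.81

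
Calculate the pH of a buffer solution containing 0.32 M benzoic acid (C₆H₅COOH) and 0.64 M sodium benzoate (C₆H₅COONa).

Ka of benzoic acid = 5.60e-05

pKa = -log(5.60e-05) = 4.25. pH = pKa + log([A⁻]/[HA]) = 4.25 + log(0.64/0.32)

pH = 4.55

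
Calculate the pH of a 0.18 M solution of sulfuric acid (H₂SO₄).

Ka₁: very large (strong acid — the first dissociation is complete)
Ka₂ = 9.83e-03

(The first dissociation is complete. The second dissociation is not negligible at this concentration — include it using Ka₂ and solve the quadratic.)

First dissociation is complete: [H⁺]₀ = [HSO₄⁻]₀ = C = 0.18 M. Second dissociation HSO₄⁻ ⇌ H⁺ + SO₄²⁻: let x = [SO₄²⁻]. Ka₂ = (C + x)·x / (C − x) = 9.83e-03 → x² + (C + Ka₂)·x − Ka₂·C = 0 → x² + 0.18983·x − 1.769e-03 = 0. x = (−0.18983 + √(0.18983² + 4 × 1.769e-03)) / 2 = 8.9034e-03 M. [H⁺] = C + x = 0.18 + 8.9034e-03 = 1.8890e-01 M. pH = -log(1.8890e-01) = 0.72.

pH = 0.72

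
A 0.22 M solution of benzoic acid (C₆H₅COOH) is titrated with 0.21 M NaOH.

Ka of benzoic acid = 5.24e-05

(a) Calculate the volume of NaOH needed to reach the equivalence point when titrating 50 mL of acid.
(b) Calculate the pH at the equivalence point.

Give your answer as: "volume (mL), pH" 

moles acid = 0.22 × 50/1000 = 0.011 mol; V_base = moles/0.21 × 1000 = 52.4 mL. At equivalence only the conjugate base is present: [A⁻] = 0.011/0.102 = 1.0744e-01 M. Kb = Kw/Ka = 1.91e-10; [OH⁻] = √(Kb × [A⁻]) = 4.5282e-06; pOH = 5.34; pH = 14 - pOH = 8.66.

V = 52.4 mL, pH = 8.66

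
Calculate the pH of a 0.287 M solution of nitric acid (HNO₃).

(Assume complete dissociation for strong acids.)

[H⁺] = 0.287 M for strong acid. pH = -log[H⁺] = -log(0.287)

pH = 0.54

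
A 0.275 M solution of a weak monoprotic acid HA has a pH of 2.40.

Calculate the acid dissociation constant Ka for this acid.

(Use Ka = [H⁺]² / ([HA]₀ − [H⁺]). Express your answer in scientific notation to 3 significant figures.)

[H⁺] = 10^(−pH) = 10^(−2.40) = 3.981e-03 M. For HA ⇌ H⁺ + A⁻, Ka = [H⁺][A⁻]/[HA] = [H⁺]² / ([HA]₀ − [H⁺]) = (3.981e-03)² / (0.275 − 3.981e-03) = 5.85e-05.

K_a = 5.85e-05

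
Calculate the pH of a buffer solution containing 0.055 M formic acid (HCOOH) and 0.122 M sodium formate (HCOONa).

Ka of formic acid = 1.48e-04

pKa = -log(1.48e-04) = 3.83. pH = pKa + log([A⁻]/[HA]) = 3.83 + log(0.122/0.055)

pH = 4.18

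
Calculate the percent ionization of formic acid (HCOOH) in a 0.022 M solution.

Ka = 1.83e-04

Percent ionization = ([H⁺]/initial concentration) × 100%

Using Ka equilibrium: x² + Ka×x - Ka×C = 0. Solving: [H⁺] = 1.9171e-03. Percent = (1.9171e-03/0.022) × 100

Percent ionization = 8.71%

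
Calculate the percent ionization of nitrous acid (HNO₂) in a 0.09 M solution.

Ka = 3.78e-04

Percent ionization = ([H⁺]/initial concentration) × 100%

Using Ka equilibrium: x² + Ka×x - Ka×C = 0. Solving: [H⁺] = 5.6467e-03. Percent = (5.6467e-03/0.09) × 100

Percent ionization = 6.27%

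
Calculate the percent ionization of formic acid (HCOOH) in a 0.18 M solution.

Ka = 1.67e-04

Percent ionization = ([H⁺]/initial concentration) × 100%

Using Ka equilibrium: x² + Ka×x - Ka×C = 0. Solving: [H⁺] = 5.3998e-03. Percent = (5.3998e-03/0.18) × 100

Percent ionization = 3%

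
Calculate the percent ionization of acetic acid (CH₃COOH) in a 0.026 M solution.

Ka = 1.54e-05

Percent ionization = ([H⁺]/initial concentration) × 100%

Using Ka equilibrium: x² + Ka×x - Ka×C = 0. Solving: [H⁺] = 6.2512e-04. Percent = (6.2512e-04/0.026) × 100

Percent ionization = 2.4%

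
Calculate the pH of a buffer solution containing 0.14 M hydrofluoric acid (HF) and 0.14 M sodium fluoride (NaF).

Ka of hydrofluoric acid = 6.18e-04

pKa = -log(6.18e-04) = 3.21. pH = pKa + log([A⁻]/[HA]) = 3.21 + log(0.14/0.14)

pH = 3.21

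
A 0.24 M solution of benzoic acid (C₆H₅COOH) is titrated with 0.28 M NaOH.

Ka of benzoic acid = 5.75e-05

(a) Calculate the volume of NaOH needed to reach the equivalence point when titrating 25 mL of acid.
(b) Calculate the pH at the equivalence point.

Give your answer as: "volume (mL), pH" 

moles acid = 0.24 × 25/1000 = 0.006 mol; V_base = moles/0.28 × 1000 = 21.4 mL. At equivalence only the conjugate base is present: [A⁻] = 0.006/0.046 = 1.2923e-01 M. Kb = Kw/Ka = 1.74e-10; [OH⁻] = √(Kb × [A⁻]) = 4.7408e-06; pOH = 5.32; pH = 14 - pOH = 8.68.

V = 21.4 mL, pH = 8.68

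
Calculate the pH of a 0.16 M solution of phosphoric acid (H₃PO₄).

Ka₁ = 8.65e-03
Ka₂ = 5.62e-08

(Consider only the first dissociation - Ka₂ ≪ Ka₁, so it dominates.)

First dissociation dominates. From Ka₁ = [H⁺][HA⁻]/[H₂A], x² + Ka₁·x − Ka₁·C = 0 with C = 0.16 M and Ka₁ = 8.65e-03. Solving: [H⁺] = (−Ka₁ + √(Ka₁² + 4·Ka₁·C)) / 2 = 3.3128e-02 M. pH = -log(3.3128e-02) = 1.48.

pH = 1.48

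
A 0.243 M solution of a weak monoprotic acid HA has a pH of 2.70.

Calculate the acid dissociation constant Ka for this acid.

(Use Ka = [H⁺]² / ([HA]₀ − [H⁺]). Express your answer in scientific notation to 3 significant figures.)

[H⁺] = 10^(−pH) = 10^(−2.70) = 1.995e-03 M. For HA ⇌ H⁺ + A⁻, Ka = [H⁺][A⁻]/[HA] = [H⁺]² / ([HA]₀ − [H⁺]) = (1.995e-03)² / (0.243 − 1.995e-03) = 1.65e-05.

K_a = 1.65e-05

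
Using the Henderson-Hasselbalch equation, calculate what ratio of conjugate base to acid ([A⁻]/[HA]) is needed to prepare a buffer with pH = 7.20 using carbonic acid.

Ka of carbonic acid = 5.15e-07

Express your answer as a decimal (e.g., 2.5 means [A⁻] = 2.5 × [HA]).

pKa = -log(5.15e-07) = 6.2882. pH = pKa + log([A⁻]/[HA]), so log([A⁻]/[HA]) = pH − pKa = 7.20 − 6.2882 = 0.9118. [A⁻]/[HA] = 10^(0.9118) = 8.16

[A⁻]/[HA] = 8.16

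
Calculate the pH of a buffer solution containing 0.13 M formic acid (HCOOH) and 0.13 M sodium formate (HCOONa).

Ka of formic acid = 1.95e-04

pKa = -log(1.95e-04) = 3.71. pH = pKa + log([A⁻]/[HA]) = 3.71 + log(0.13/0.13)

pH = 3.71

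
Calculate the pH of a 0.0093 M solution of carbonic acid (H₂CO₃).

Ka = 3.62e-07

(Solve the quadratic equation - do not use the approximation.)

x² + Ka×x - Ka×C = 0. Using quadratic formula: [H⁺] = 5.7842e-05

pH = 4.24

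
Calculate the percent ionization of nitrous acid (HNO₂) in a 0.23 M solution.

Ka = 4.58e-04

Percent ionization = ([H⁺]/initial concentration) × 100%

Using Ka equilibrium: x² + Ka×x - Ka×C = 0. Solving: [H⁺] = 1.0037e-02. Percent = (1.0037e-02/0.23) × 100

Percent ionization = 4.36%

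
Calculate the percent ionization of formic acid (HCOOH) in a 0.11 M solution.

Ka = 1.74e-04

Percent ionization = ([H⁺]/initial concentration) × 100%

Using Ka equilibrium: x² + Ka×x - Ka×C = 0. Solving: [H⁺] = 4.2888e-03. Percent = (4.2888e-03/0.11) × 100

Percent ionization = 3.9%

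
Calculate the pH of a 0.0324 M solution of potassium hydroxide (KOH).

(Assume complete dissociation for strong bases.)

[OH⁻] = 0.0324 M for strong base. pOH = -log[OH⁻] = 1.49, pH = 14 - pOH

pH = 12.51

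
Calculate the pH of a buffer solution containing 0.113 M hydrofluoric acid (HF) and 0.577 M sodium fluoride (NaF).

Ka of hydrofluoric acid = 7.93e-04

pKa = -log(7.93e-04) = 3.10. pH = pKa + log([A⁻]/[HA]) = 3.10 + log(0.577/0.113)

pH = 3.81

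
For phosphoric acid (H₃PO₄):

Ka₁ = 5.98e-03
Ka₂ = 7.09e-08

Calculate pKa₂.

pKa₂ = -log(Ka₂) = -log(7.09e-08) = 7.15.

pK_{a2} = 7.15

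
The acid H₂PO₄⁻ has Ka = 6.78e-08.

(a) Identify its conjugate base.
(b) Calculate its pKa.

(a) The conjugate base is formed by removing one H⁺ from H₂PO₄⁻, giving HPO₄²⁻. (b) pKa = -log(Ka) = -log(6.78e-08) = 7.17.

Conjugate base: HPO₄²⁻; pK_a = 7.17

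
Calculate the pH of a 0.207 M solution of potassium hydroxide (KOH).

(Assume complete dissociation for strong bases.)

[OH⁻] = 0.207 M for strong base. pOH = -log[OH⁻] = 0.68, pH = 14 - pOH

pH = 13.32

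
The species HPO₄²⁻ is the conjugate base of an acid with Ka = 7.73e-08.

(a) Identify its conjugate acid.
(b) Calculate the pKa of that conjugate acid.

(a) The conjugate acid is formed by adding one H⁺ to HPO₄²⁻, giving H₂PO₄⁻. (b) pKa = -log(Ka) = -log(7.73e-08) = 7.11.

Conjugate acid: H₂PO₄⁻; pK_a = 7.11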